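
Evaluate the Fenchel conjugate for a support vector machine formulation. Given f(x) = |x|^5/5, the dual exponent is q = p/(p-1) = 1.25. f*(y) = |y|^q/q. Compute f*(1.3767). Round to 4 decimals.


The conjugate exponent q satisfies 1/p + 1/q = 1.
p = 5, so q = 5/(5 - 1) = 1.25
|y|^q = 1.3767^1.25 = 1.4912
f*(1.3767) = 1.4912 / 1.25 = 1.193


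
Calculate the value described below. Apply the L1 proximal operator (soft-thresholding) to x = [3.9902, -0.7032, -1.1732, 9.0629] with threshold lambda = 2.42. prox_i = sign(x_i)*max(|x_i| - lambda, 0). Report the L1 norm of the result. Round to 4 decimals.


Soft-thresholding with lambda = 2.42:
prox(3.9902) = sign(3.9902)*max(|3.9902| - 2.42, 0) = 1.5702
prox(-0.7032) = sign(-0.7032)*max(|-0.7032| - 2.42, 0) = 0.0
prox(-1.1732) = sign(-1.1732)*max(|-1.1732| - 2.42, 0) = 0.0
prox(9.0629) = sign(9.0629)*max(|9.0629| - 2.42, 0) = 6.6429
prox(x) = [1.5702, 0.0, 0.0, 6.6429]
||prox(x)||_1 = 1.5702 + 0.0 + 0.0 + 6.6429 = 8.2131


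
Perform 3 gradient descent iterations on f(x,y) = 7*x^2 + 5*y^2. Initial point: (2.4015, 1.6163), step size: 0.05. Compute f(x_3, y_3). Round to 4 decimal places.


Gradient descent on f(x,y) = 7*x^2 + 5*y^2.
Starting point: (2.4015, 1.6163), alpha = 0.05
Step 1: grad_x = 2*7*2.4015 = 33.621, grad_y = 2*5*1.6163 = 16.163
  x_1 = 2.4015 - 0.05*33.621 = 0.7205
  y_1 = 1.6163 - 0.05*16.163 = 0.8082
Step 2: grad_x = 2*7*0.7205 = 10.0863, grad_y = 2*5*0.8082 = 8.0815
  x_2 = 0.7205 - 0.05*10.0863 = 0.2161
  y_2 = 0.8082 - 0.05*8.0815 = 0.4041
Step 3: grad_x = 2*7*0.2161 = 3.0259, grad_y = 2*5*0.4041 = 4.0408
  x_3 = 0.2161 - 0.05*3.0259 = 0.0648
  y_3 = 0.4041 - 0.05*4.0408 = 0.202
f(0.0648, 0.202) = 7*0.0648^2 + 5*0.202^2 = 0.2335


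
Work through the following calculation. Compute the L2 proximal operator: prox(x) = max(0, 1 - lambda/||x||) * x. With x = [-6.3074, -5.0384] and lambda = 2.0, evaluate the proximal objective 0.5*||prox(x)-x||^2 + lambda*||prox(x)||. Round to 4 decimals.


Step 1: Compute ||x||.
||x|| = 8.0727
Step 2: Compute scaling factor.
scale = max(0, 1 - 2.0/8.0727) = 0.7523
Step 3: prox(x) = [-4.7448, -3.7901]
||prox(x)|| = 6.0727
Step 4: Proximal objective.
0.5*||prox-x||^2 = 2.0
lambda*||prox|| = 12.1454
Total = 14.1454


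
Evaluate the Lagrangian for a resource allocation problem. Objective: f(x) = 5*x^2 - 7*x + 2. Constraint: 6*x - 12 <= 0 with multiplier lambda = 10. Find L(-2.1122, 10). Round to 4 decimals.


Step 1: Evaluate f(x).
f(-2.1122) = 5*(-2.1122)^2 - 7*(-2.1122) + 2 = 39.0923
Step 2: Evaluate g(x).
g(-2.1122) = 6*-2.1122 - 12 = -24.6732
Step 3: Compute Lagrangian.
L = 39.0923 + 10*-24.6732 = -207.6397


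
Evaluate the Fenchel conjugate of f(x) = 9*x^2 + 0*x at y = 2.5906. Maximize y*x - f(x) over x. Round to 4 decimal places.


f*(y) = sup_x {y*x - a*x^2 - b*x} = sup_x {(y-b)*x - a*x^2}
FOC: (y - b) - 2a*x = 0 => x* = (y - b)/(2a)
x* = (2.5906 - 0)/(2*9) = 0.1439
f*(2.5906) = (y-b)^2/(4a) = (2.5906 - 0)^2/(4*9)
= 6.7112/36 = 0.1864


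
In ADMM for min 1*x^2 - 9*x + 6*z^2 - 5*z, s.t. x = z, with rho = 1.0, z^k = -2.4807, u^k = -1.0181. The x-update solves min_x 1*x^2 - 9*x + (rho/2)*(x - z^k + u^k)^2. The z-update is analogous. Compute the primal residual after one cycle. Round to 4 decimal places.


ADMM iteration with rho = 1.0, z^k = -2.4807, u^k = -1.0181
Step 1: x-update.
Minimize 1*x^2 - 9*x + (1.0/2)*(x + 2.4807 - 1.0181)^2
FOC: (2*1 + 1.0)*x = 9 + 1.0*(-2.4807 + 1.0181)
x^{k+1} = 2.5125
Step 2: z-update.
Minimize 6*z^2 - 5*z + (1.0/2)*(2.5125 - z - 1.0181)^2
FOC: (2*6 + 1.0)*z = 5 + 1.0*(2.5125 - 1.0181)
z^{k+1} = 0.4996
Step 3: u-update.
u^{k+1} = -1.0181 + 2.5125 - 0.4996 = 0.9948
Step 4: Primal residual = |2.5125 - 0.4996| = 2.0129


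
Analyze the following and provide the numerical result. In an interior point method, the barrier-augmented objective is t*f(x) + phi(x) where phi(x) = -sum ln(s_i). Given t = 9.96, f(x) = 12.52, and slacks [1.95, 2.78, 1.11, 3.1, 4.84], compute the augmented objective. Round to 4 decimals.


Step 1: Compute log-barrier.
ln values: [0.6678, 1.0225, 0.1044, 1.1314, 1.5769]
phi = -(0.6678 + 1.0225 + 0.1044 + 1.1314 + 1.5769) = -4.503
Step 2: Compute augmented objective.
t*f(x) = 9.96*12.52 = 124.6992
Total = 124.6992 - 4.503 = 120.1962


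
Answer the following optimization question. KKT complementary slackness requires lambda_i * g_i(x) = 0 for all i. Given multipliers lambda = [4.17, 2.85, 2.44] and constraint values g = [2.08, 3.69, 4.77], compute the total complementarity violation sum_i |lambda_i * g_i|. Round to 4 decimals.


KKT complementary slackness check:
lambda_1 * g_1 = 4.17 * 2.08 = 8.6736
lambda_2 * g_2 = 2.85 * 3.69 = 10.5165
lambda_3 * g_3 = 2.44 * 4.77 = 11.6388
Total violation = 8.6736 + 10.5165 + 11.6388 = 30.8289


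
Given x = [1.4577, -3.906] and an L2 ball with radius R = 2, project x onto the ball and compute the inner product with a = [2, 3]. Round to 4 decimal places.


Step 1: Compute ||x|| (intermediates to 6 decimals).
||x|| = sqrt(1.4577^2 + (-3.906)^2) = 4.16914
Step 2: Project.
Since ||x|| > R, scale = R/||x|| = 2/4.16914 = 0.479715, proj(x) = scale * x
proj(x) = [0.699281, -1.873767]
Step 3: Dot product.
a^T * proj(x) = 2*0.699281 + 3*(-1.873767) = -4.2227


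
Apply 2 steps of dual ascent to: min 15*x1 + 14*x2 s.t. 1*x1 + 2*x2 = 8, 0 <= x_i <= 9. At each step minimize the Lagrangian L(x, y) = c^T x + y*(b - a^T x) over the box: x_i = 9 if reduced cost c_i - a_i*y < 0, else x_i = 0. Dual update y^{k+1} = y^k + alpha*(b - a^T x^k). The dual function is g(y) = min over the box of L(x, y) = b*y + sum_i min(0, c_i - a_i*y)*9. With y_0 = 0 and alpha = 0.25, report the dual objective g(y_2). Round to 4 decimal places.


Dual ascent for LP: min 15*x1 + 14*x2, 1*x1 + 2*x2 = 8, 0 <= x_i <= 9
Step 1: y^k = 0.0, reduced costs: (15.0, 14.0)
  x^k = (0.0, 0.0), subgradient = b - a^T x = 8.0
  y^{k+1} = 0.0 + 0.25*8.0 = 2.0
Step 2: y^k = 2.0, reduced costs: (13.0, 10.0)
  x^k = (0.0, 0.0), subgradient = b - a^T x = 8.0
  y^{k+1} = 2.0 + 0.25*8.0 = 4.0
Dual objective at y_2 = 4.0: reduced costs (11.0, 6.0), box minimizer x = (0.0, 0.0)
g(y_2) = b*y + (c1 - a1*y)*x1 + (c2 - a2*y)*x2 = 8*4.0 + 11.0*0.0 + 6.0*0.0 = 32.0 + 0.0 + 0.0 = 32.0


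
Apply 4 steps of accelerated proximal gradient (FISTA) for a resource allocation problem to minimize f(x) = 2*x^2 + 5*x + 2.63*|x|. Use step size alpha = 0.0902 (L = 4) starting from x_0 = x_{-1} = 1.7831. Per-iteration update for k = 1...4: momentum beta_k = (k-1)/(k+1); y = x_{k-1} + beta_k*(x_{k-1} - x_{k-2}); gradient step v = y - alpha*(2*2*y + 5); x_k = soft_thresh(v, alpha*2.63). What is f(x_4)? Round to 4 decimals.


FISTA on f(x) = 2*x^2 + 5*x + 2.63*|x|
L = 4, alpha = 0.0902
Iteration 1: beta = 0.0, y = 1.7831 + 0.0*(1.7831 - 1.7831) = 1.7831
  grad(y) = 12.1324, v = y - alpha*grad = 0.6888
  prox(v) = soft_thresh(0.6888, 0.2372) = 0.4515
Iteration 2: beta = 0.3333, y = 0.4515 + 0.3333*(0.4515 - 1.7831) = 0.0077
  grad(y) = 5.0307, v = y - alpha*grad = -0.4461
  prox(v) = soft_thresh(-0.4461, 0.2372) = -0.2089
Iteration 3: beta = 0.5, y = -0.2089 + 0.5*(-0.2089 - 0.4515) = -0.5391
  grad(y) = 2.8437, v = y - alpha*grad = -0.7956
  prox(v) = soft_thresh(-0.7956, 0.2372) = -0.5583
Iteration 4: beta = 0.6, y = -0.5583 + 0.6*(-0.5583 + 0.2089) = -0.768
  grad(y) = 1.9279, v = y - alpha*grad = -0.9419
  prox(v) = soft_thresh(-0.9419, 0.2372) = -0.7047
f(x_4) = 2*(-0.7047)^2 + 5*(-0.7047) + 2.63*|-0.7047| = -0.6769


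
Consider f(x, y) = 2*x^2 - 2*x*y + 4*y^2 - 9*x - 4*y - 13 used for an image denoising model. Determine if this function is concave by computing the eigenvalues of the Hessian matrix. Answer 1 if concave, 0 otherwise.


The Hessian of f(x,y) = 2*x^2 - 2*x*y + 4*y^2 - 9*x - 4*y - 13 is:
H = [[4, -2], [-2, 8]]
Trace = 4 + 8 = 12
Determinant = 4*8 - (-2)^2 = 28
Discriminant = (12)^2 - 4*28 = 32.0
Eigenvalues: lambda_1 = 3.1716, lambda_2 = 8.8284
The function is not concave.

0


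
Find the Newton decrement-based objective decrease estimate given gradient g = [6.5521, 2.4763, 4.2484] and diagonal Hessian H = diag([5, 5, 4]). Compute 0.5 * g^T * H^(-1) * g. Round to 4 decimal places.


Step 1: H is diagonal, so H^(-1) * g = [1.3104, 0.4953, 1.0621].
Step 2: g^T H^(-1) g = sum_i g_i^2 / H_ii
  = (6.5521)^2/5 + (2.4763)^2/5 + (4.2484)^2/4
  = 8.586 + 1.2264 + 4.5122 = 14.3246
Step 3: Objective decrease = 0.5 * g^T H^(-1) g = 7.1623


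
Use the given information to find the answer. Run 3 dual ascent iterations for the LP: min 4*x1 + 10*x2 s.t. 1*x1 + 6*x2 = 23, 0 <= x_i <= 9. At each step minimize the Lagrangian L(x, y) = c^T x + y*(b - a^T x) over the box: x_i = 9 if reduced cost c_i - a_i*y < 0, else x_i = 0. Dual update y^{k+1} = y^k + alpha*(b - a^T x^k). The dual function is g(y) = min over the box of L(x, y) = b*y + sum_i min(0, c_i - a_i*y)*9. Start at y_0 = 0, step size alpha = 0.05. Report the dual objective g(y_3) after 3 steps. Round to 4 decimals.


Dual ascent for LP: min 4*x1 + 10*x2, 1*x1 + 6*x2 = 23, 0 <= x_i <= 9
Step 1: y^k = 0.0, reduced costs: (4.0, 10.0)
  x^k = (0.0, 0.0), subgradient = b - a^T x = 23.0
  y^{k+1} = 0.0 + 0.05*23.0 = 1.15
Step 2: y^k = 1.15, reduced costs: (2.85, 3.1)
  x^k = (0.0, 0.0), subgradient = b - a^T x = 23.0
  y^{k+1} = 1.15 + 0.05*23.0 = 2.3
Step 3: y^k = 2.3, reduced costs: (1.7, -3.8)
  x^k = (0.0, 9.0), subgradient = b - a^T x = -31.0
  y^{k+1} = 2.3 + 0.05*-31.0 = 0.75
Dual objective at y_3 = 0.75: reduced costs (3.25, 5.5), box minimizer x = (0.0, 0.0)
g(y_3) = b*y + (c1 - a1*y)*x1 + (c2 - a2*y)*x2 = 23*0.75 + 3.25*0.0 + 5.5*0.0 = 17.25 + 0.0 + 0.0 = 17.25


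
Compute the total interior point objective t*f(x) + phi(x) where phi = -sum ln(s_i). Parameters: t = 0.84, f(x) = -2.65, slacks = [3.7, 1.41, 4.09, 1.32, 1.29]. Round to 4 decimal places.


Step 1: Compute log-barrier.
ln values: [1.3083, 0.3436, 1.4085, 0.2776, 0.2546]
phi = -(1.3083 + 0.3436 + 1.4085 + 0.2776 + 0.2546) = -3.5927
Step 2: Compute augmented objective.
t*f(x) = 0.84*-2.65 = -2.226
Total = -2.226 - 3.5927 = -5.8187


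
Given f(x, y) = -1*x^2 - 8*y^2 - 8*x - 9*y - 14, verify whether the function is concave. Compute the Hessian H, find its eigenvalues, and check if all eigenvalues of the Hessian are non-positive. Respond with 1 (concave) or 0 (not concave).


The Hessian of f(x,y) = -1*x^2 - 8*y^2 - 8*x - 9*y - 14 is:
H = [[-2, 0], [0, -16]]
Trace = -2 - 16 = -18
Determinant = -2*-16 - (0)^2 = 32
Discriminant = (-18)^2 - 4*32 = 196.0
Eigenvalues: lambda_1 = -16.0, lambda_2 = -2.0
The function is concave.

1


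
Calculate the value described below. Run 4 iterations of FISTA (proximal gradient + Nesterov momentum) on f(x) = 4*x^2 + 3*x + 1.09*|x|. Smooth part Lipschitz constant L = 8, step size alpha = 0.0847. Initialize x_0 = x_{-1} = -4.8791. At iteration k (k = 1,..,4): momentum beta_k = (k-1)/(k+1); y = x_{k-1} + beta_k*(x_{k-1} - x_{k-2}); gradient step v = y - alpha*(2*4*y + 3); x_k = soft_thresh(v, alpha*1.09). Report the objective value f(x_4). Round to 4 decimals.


FISTA on f(x) = 4*x^2 + 3*x + 1.09*|x|
L = 8, alpha = 0.0847
Iteration 1: beta = 0.0, y = -4.8791 + 0.0*(-4.8791 + 4.8791) = -4.8791
  grad(y) = -36.0328, v = y - alpha*grad = -1.8271
  prox(v) = soft_thresh(-1.8271, 0.0923) = -1.7348
Iteration 2: beta = 0.3333, y = -1.7348 + 0.3333*(-1.7348 + 4.8791) = -0.6867
  grad(y) = -2.4936, v = y - alpha*grad = -0.4755
  prox(v) = soft_thresh(-0.4755, 0.0923) = -0.3832
Iteration 3: beta = 0.5, y = -0.3832 + 0.5*(-0.3832 + 1.7348) = 0.2926
  grad(y) = 5.3412, v = y - alpha*grad = -0.1598
  prox(v) = soft_thresh(-0.1598, 0.0923) = -0.0674
Iteration 4: beta = 0.6, y = -0.0674 + 0.6*(-0.0674 + 0.3832) = 0.122
  grad(y) = 3.9761, v = y - alpha*grad = -0.2148
  prox(v) = soft_thresh(-0.2148, 0.0923) = -0.1224
f(x_4) = 4*(-0.1224)^2 + 3*(-0.1224) + 1.09*|-0.1224| = -0.1739


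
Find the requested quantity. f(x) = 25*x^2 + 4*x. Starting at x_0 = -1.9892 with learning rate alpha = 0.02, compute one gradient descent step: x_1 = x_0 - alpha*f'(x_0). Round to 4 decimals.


We compute the gradient at x_0 and apply the update.
f'(x) = 50*x + 4
f'(-1.9892) = 50*-1.9892 + 4 = -95.46
x_1 = -1.9892 - 0.02*-95.46 = -0.08


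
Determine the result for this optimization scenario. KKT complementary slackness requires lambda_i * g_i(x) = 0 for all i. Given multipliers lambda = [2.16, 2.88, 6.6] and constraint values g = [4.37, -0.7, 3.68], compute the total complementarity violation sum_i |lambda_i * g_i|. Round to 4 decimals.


KKT complementary slackness check:
lambda_1 * g_1 = 2.16 * 4.37 = 9.4392
lambda_2 * g_2 = 2.88 * -0.7 = -2.016
lambda_3 * g_3 = 6.6 * 3.68 = 24.288
Total violation = 9.4392 + 2.016 + 24.288 = 35.7432


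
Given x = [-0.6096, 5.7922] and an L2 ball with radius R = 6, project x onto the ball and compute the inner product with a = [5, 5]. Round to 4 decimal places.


Step 1: Compute ||x|| (intermediates to 6 decimals).
||x|| = sqrt((-0.6096)^2 + 5.7922^2) = 5.82419
Step 2: Project.
Since ||x|| <= R, proj = x (no scaling needed).
proj(x) = [-0.6096, 5.7922]
Step 3: Dot product.
a^T * proj(x) = 5*(-0.6096) + 5*5.7922 = 25.913


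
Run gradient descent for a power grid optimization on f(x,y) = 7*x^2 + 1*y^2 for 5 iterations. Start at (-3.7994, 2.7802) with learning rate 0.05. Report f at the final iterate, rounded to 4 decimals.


Gradient descent on f(x,y) = 7*x^2 + 1*y^2.
Starting point: (-3.7994, 2.7802), alpha = 0.05
Step 1: grad_x = 2*7*-3.7994 = -53.1916, grad_y = 2*1*2.7802 = 5.5604
  x_1 = -3.7994 - 0.05*-53.1916 = -1.1398
  y_1 = 2.7802 - 0.05*5.5604 = 2.5022
Step 2: grad_x = 2*7*-1.1398 = -15.9575, grad_y = 2*1*2.5022 = 5.0044
  x_2 = -1.1398 - 0.05*-15.9575 = -0.3419
  y_2 = 2.5022 - 0.05*5.0044 = 2.252
Step 3: grad_x = 2*7*-0.3419 = -4.7872, grad_y = 2*1*2.252 = 4.5039
  x_3 = -0.3419 - 0.05*-4.7872 = -0.1026
  y_3 = 2.252 - 0.05*4.5039 = 2.0268
Step 4: grad_x = 2*7*-0.1026 = -1.4362, grad_y = 2*1*2.0268 = 4.0535
  x_4 = -0.1026 - 0.05*-1.4362 = -0.0308
  y_4 = 2.0268 - 0.05*4.0535 = 1.8241
Step 5: grad_x = 2*7*-0.0308 = -0.4309, grad_y = 2*1*1.8241 = 3.6482
  x_5 = -0.0308 - 0.05*-0.4309 = -0.0092
  y_5 = 1.8241 - 0.05*3.6482 = 1.6417
f(-0.0092, 1.6417) = 7*(-0.0092)^2 + 1*1.6417^2 = 2.6957


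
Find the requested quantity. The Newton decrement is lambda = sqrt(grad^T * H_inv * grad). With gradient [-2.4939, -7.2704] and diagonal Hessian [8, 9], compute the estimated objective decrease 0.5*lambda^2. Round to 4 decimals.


Step 1: H is diagonal, so H^(-1) * g = [-0.3117, -0.8078].
Step 2: g^T H^(-1) g = sum_i g_i^2 / H_ii
  = (-2.4939)^2/8 + (-7.2704)^2/9
  = 0.7774 + 5.8732 = 6.6506
Step 3: Objective decrease = 0.5 * g^T H^(-1) g = 3.3253


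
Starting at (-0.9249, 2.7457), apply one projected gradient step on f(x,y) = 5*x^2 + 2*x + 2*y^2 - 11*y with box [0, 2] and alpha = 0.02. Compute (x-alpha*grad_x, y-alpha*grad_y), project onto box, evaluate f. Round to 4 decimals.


Step 1: Compute gradient at (-0.9249, 2.7457).
grad_x = 2*5*-0.9249 + 2 = -7.249
grad_y = 2*2*2.7457 - 11 = -0.0172
Step 2: Gradient step.
x_raw = -0.9249 - 0.02*-7.249 = -0.7799
y_raw = 2.7457 - 0.02*-0.0172 = 2.746
Step 3: Project onto [0, 2].
x_proj = clip(-0.7799) = 0.0
y_proj = clip(2.746) = 2.0
Step 4: Evaluate f.
f(0.0, 2.0) = -14.0


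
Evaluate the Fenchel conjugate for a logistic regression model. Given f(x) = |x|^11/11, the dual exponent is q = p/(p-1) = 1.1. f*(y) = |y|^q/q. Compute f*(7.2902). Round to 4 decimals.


The conjugate exponent q satisfies 1/p + 1/q = 1.
p = 11, so q = 11/(11 - 1) = 1.1
|y|^q = 7.2902^1.1 = 8.8923
f*(7.2902) = 8.8923 / 1.1 = 8.0839


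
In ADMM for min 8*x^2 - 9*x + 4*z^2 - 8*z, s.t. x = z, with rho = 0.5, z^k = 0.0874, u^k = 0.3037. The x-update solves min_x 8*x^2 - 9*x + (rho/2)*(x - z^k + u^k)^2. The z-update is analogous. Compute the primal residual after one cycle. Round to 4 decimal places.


ADMM iteration with rho = 0.5, z^k = 0.0874, u^k = 0.3037
Step 1: x-update.
Minimize 8*x^2 - 9*x + (0.5/2)*(x - 0.0874 + 0.3037)^2
FOC: (2*8 + 0.5)*x = 9 + 0.5*(0.0874 - 0.3037)
x^{k+1} = 0.5389
Step 2: z-update.
Minimize 4*z^2 - 8*z + (0.5/2)*(0.5389 - z + 0.3037)^2
FOC: (2*4 + 0.5)*z = 8 + 0.5*(0.5389 + 0.3037)
z^{k+1} = 0.9907
Step 3: u-update.
u^{k+1} = 0.3037 + 0.5389 - 0.9907 = -0.1481
Step 4: Primal residual = |0.5389 - 0.9907| = 0.4518


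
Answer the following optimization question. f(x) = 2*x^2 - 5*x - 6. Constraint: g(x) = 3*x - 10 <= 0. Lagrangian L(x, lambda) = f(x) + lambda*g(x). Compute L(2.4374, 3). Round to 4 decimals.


Step 1: Evaluate f(x).
f(2.4374) = 2*2.4374^2 - 5*2.4374 - 6 = -6.3052
Step 2: Evaluate g(x).
g(2.4374) = 3*2.4374 - 10 = -2.6878
Step 3: Compute Lagrangian.
L = -6.3052 + 3*-2.6878 = -14.3686


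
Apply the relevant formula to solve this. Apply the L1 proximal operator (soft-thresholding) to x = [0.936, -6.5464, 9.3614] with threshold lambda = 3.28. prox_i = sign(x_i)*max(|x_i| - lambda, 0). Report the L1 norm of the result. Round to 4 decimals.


Soft-thresholding with lambda = 3.28:
prox(0.936) = sign(0.936)*max(|0.936| - 3.28, 0) = 0.0
prox(-6.5464) = sign(-6.5464)*max(|-6.5464| - 3.28, 0) = -3.2664
prox(9.3614) = sign(9.3614)*max(|9.3614| - 3.28, 0) = 6.0814
prox(x) = [0.0, -3.2664, 6.0814]
||prox(x)||_1 = 0.0 + 3.2664 + 6.0814 = 9.3478


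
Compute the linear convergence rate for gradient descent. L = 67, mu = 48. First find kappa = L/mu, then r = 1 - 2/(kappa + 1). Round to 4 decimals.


Step 1: Compute the condition number.
kappa = L/mu = 67/48 = 1.3958
Step 2: Compute the convergence rate.
r = 1 - 2/(kappa + 1) = 1 - 2*mu/(L + mu) = (L - mu)/(L + mu) = 19/115 = 0.1652


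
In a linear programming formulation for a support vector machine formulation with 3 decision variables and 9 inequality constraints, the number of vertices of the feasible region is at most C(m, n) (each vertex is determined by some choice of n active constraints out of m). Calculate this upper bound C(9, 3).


Each vertex corresponds to some choice of n active constraints out of m, so the number of vertices is at most C(m, n) = m! / (n!(m-n)!).
m = 9, n = 3
Numerator: 9 * 8 * 7
Denominator: 3! = 6
C(9, 3) = 84


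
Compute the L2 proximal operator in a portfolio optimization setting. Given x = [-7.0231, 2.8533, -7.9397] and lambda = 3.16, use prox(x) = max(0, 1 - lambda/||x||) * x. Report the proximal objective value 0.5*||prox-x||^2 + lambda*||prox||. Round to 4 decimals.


Step 1: Compute ||x||.
||x|| = 10.9774
Step 2: Compute scaling factor.
scale = max(0, 1 - 3.16/10.9774) = 0.7121
Step 3: prox(x) = [-5.0014, 2.0319, -5.6542]
||prox(x)|| = 7.8174
Step 4: Proximal objective.
0.5*||prox-x||^2 = 4.9928
lambda*||prox|| = 24.703
Total = 29.6959


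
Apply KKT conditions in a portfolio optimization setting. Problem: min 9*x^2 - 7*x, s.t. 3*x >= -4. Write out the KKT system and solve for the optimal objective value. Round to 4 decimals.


Step 1: Try lambda = 0 (constraint inactive).
Stationarity: 2*9*x - 7 = 0
x* = 7/(2*9) = 7/18 = 0.3889 (rounded; the exact value 7/18 is used below)
Check constraint: 3*0.3889 = 1.1667 >= -4 -- satisfied.
Step 2: Compute optimal value.
f(x*) = 9*(7/18)^2 - 7*(7/18) = -1.3611


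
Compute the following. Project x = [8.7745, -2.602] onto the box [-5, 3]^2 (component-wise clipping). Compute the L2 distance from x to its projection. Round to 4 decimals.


Project each component onto [-5, 3].
clip(8.7745) = 3.0, clip(-2.602) = -2.602
Projection = [3.0, -2.602]
Squared diffs: [33.3449, 0.0]
Distance = sqrt(33.3449) = 5.7745


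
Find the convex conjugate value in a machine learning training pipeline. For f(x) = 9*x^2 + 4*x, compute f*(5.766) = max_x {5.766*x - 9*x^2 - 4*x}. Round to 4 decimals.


f*(y) = sup_x {y*x - a*x^2 - b*x} = sup_x {(y-b)*x - a*x^2}
FOC: (y - b) - 2a*x = 0 => x* = (y - b)/(2a)
x* = (5.766 - 4)/(2*9) = 0.0981
f*(5.766) = (y-b)^2/(4a) = (5.766 - 4)^2/(4*9)
= 3.1188/36 = 0.0866


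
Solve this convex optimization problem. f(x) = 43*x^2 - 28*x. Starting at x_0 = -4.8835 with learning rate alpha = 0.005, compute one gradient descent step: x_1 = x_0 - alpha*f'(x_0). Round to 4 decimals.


We compute the gradient at x_0 and apply the update.
f'(x) = 86*x - 28
f'(-4.8835) = 86*-4.8835 - 28 = -447.981
x_1 = -4.8835 - 0.005*-447.981 = -2.6436


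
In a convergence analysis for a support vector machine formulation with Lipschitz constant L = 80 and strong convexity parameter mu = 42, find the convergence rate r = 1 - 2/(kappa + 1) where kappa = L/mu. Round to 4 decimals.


Step 1: Compute the condition number.
kappa = L/mu = 80/42 = 1.9048
Step 2: Compute the convergence rate.
r = 1 - 2/(kappa + 1) = 1 - 2*mu/(L + mu) = (L - mu)/(L + mu) = 38/122 = 0.3115


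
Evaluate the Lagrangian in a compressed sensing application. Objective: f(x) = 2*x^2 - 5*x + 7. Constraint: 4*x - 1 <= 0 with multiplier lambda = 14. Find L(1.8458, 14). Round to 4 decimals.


Step 1: Evaluate f(x).
f(1.8458) = 2*1.8458^2 - 5*1.8458 + 7 = 4.585
Step 2: Evaluate g(x).
g(1.8458) = 4*1.8458 - 1 = 6.3832
Step 3: Compute Lagrangian.
L = 4.585 + 14*6.3832 = 93.9498


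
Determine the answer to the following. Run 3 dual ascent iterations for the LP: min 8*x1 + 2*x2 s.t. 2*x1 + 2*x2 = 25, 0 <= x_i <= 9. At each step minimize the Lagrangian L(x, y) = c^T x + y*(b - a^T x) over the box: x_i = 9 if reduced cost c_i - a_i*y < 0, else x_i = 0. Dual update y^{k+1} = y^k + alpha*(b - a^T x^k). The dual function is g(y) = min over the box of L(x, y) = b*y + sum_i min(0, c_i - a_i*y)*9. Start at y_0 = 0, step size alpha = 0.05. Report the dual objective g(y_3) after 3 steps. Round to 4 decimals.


Dual ascent for LP: min 8*x1 + 2*x2, 2*x1 + 2*x2 = 25, 0 <= x_i <= 9
Step 1: y^k = 0.0, reduced costs: (8.0, 2.0)
  x^k = (0.0, 0.0), subgradient = b - a^T x = 25.0
  y^{k+1} = 0.0 + 0.05*25.0 = 1.25
Step 2: y^k = 1.25, reduced costs: (5.5, -0.5)
  x^k = (0.0, 9.0), subgradient = b - a^T x = 7.0
  y^{k+1} = 1.25 + 0.05*7.0 = 1.6
Step 3: y^k = 1.6, reduced costs: (4.8, -1.2)
  x^k = (0.0, 9.0), subgradient = b - a^T x = 7.0
  y^{k+1} = 1.6 + 0.05*7.0 = 1.95
Dual objective at y_3 = 1.95: reduced costs (4.1, -1.9), box minimizer x = (0.0, 9.0)
g(y_3) = b*y + (c1 - a1*y)*x1 + (c2 - a2*y)*x2 = 25*1.95 + 4.1*0.0 + (-1.9)*9.0 = 48.75 + 0.0 - 17.1 = 31.65


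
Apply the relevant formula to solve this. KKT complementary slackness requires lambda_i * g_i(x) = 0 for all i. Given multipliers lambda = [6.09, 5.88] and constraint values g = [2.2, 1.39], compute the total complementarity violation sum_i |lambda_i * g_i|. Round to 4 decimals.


KKT complementary slackness check:
lambda_1 * g_1 = 6.09 * 2.2 = 13.398
lambda_2 * g_2 = 5.88 * 1.39 = 8.1732
Total violation = 13.398 + 8.1732 = 21.5712


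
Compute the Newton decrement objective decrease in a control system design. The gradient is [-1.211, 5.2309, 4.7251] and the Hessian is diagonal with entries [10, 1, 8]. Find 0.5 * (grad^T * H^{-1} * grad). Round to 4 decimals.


Step 1: H is diagonal, so H^(-1) * g = [-0.1211, 5.2309, 0.5906].
Step 2: g^T H^(-1) g = sum_i g_i^2 / H_ii
  = (-1.211)^2/10 + (5.2309)^2/1 + (4.7251)^2/8
  = 0.1467 + 27.3623 + 2.7908 = 30.2998
Step 3: Objective decrease = 0.5 * g^T H^(-1) g = 15.1499


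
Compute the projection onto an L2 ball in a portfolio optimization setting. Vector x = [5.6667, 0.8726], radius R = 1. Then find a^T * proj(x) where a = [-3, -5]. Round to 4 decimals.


Step 1: Compute ||x|| (intermediates to 6 decimals).
||x|| = sqrt(5.6667^2 + 0.8726^2) = 5.733491
Step 2: Project.
Since ||x|| > R, scale = R/||x|| = 1/5.733491 = 0.174414, proj(x) = scale * x
proj(x) = [0.988352, 0.152194]
Step 3: Dot product.
a^T * proj(x) = -3*0.988352 - 5*0.152194 = -3.726


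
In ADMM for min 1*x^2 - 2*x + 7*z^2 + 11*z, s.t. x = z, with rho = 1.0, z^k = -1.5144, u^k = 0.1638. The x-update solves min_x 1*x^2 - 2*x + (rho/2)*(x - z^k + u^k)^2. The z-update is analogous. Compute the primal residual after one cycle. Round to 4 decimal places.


ADMM iteration with rho = 1.0, z^k = -1.5144, u^k = 0.1638
Step 1: x-update.
Minimize 1*x^2 - 2*x + (1.0/2)*(x + 1.5144 + 0.1638)^2
FOC: (2*1 + 1.0)*x = 2 + 1.0*(-1.5144 - 0.1638)
x^{k+1} = 0.1073
Step 2: z-update.
Minimize 7*z^2 + 11*z + (1.0/2)*(0.1073 - z + 0.1638)^2
FOC: (2*7 + 1.0)*z = -11 + 1.0*(0.1073 + 0.1638)
z^{k+1} = -0.7153
Step 3: u-update.
u^{k+1} = 0.1638 + 0.1073 + 0.7153 = 0.9863
Step 4: Primal residual = |0.1073 + 0.7153| = 0.8225


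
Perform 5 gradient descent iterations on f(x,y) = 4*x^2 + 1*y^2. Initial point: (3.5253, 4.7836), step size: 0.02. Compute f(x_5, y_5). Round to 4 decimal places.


Gradient descent on f(x,y) = 4*x^2 + 1*y^2.
Starting point: (3.5253, 4.7836), alpha = 0.02
Step 1: grad_x = 2*4*3.5253 = 28.2024, grad_y = 2*1*4.7836 = 9.5672
  x_1 = 3.5253 - 0.02*28.2024 = 2.9613
  y_1 = 4.7836 - 0.02*9.5672 = 4.5923
Step 2: grad_x = 2*4*2.9613 = 23.69, grad_y = 2*1*4.5923 = 9.1845
  x_2 = 2.9613 - 0.02*23.69 = 2.4875
  y_2 = 4.5923 - 0.02*9.1845 = 4.4086
Step 3: grad_x = 2*4*2.4875 = 19.8996, grad_y = 2*1*4.4086 = 8.8171
  x_3 = 2.4875 - 0.02*19.8996 = 2.0895
  y_3 = 4.4086 - 0.02*8.8171 = 4.2322
Step 4: grad_x = 2*4*2.0895 = 16.7157, grad_y = 2*1*4.2322 = 8.4644
  x_4 = 2.0895 - 0.02*16.7157 = 1.7551
  y_4 = 4.2322 - 0.02*8.4644 = 4.0629
Step 5: grad_x = 2*4*1.7551 = 14.0412, grad_y = 2*1*4.0629 = 8.1259
  x_5 = 1.7551 - 0.02*14.0412 = 1.4743
  y_5 = 4.0629 - 0.02*8.1259 = 3.9004
f(1.4743, 3.9004) = 4*1.4743^2 + 1*3.9004^2 = 23.9078


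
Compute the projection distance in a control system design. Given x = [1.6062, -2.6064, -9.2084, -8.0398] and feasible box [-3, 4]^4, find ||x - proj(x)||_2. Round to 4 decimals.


Project each component onto [-3, 4].
clip(1.6062) = 1.6062, clip(-2.6064) = -2.6064, clip(-9.2084) = -3.0, clip(-8.0398) = -3.0
Projection = [1.6062, -2.6064, -3.0, -3.0]
Squared diffs: [0.0, 0.0, 38.5442, 25.3996]
Distance = sqrt(63.9438) = 7.9965


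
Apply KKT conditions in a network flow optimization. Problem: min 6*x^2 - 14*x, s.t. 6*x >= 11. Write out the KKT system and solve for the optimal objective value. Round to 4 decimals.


Step 1: Try lambda = 0 (constraint inactive).
x_unc = 14/(2*6) = 1.1667
Check: 6*1.1667 = 7.0002 < 11 -- violated!
Step 2: Constraint must be active: 6*x = 11
x* = 11/6 = 1.8333 (rounded; the exact value 11/6 is used below)
lambda = (2*6*(11/6) - 14)/6 = 1.3333
Step 3: Compute optimal value.
f(x*) = 6*(11/6)^2 - 14*(11/6) = -5.5


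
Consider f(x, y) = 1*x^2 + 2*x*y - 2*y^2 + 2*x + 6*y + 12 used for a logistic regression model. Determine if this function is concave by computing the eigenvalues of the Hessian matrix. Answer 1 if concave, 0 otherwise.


The Hessian of f(x,y) = 1*x^2 + 2*x*y - 2*y^2 + 2*x + 6*y + 12 is:
H = [[2, 2], [2, -4]]
Trace = 2 - 4 = -2
Determinant = 2*-4 - (2)^2 = -12
Discriminant = (-2)^2 - 4*-12 = 52.0
Eigenvalues: lambda_1 = -4.6056, lambda_2 = 2.6056
The function is not concave.

0


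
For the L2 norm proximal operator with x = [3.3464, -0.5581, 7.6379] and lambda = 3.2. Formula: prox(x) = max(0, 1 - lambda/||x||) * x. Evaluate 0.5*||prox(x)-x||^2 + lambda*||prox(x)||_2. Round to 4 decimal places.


Step 1: Compute ||x||.
||x|| = 8.3575
Step 2: Compute scaling factor.
scale = max(0, 1 - 3.2/8.3575) = 0.6171
Step 3: prox(x) = [2.0651, -0.3444, 4.7134]
||prox(x)|| = 5.1575
Step 4: Proximal objective.
0.5*||prox-x||^2 = 5.12
lambda*||prox|| = 16.504
Total = 21.6239


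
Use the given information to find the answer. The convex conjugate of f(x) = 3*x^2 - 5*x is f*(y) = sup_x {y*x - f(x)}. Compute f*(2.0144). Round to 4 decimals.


f*(y) = sup_x {y*x - a*x^2 - b*x} = sup_x {(y-b)*x - a*x^2}
FOC: (y - b) - 2a*x = 0 => x* = (y - b)/(2a)
x* = (2.0144 + 5)/(2*3) = 1.1691
f*(2.0144) = (y-b)^2/(4a) = (2.0144 + 5)^2/(4*3)
= 49.2018/12 = 4.1002


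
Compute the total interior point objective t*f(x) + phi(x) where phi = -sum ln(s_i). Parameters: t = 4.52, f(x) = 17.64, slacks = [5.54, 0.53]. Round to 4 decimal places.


Step 1: Compute log-barrier.
ln values: [1.712, -0.6349]
phi = -(1.712 - 0.6349) = -1.0771
Step 2: Compute augmented objective.
t*f(x) = 4.52*17.64 = 79.7328
Total = 79.7328 - 1.0771 = 78.6557


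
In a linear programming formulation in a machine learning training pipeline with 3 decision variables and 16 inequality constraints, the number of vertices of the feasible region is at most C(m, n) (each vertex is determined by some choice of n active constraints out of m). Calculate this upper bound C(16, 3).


Each vertex corresponds to some choice of n active constraints out of m, so the number of vertices is at most C(m, n) = m! / (n!(m-n)!).
m = 16, n = 3
Numerator: 16 * 15 * 14
Denominator: 3! = 6
C(16, 3) = 560


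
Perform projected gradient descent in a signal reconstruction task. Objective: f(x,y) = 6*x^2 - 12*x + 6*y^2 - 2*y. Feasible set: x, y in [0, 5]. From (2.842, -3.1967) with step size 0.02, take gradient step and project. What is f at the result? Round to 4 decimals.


Step 1: Compute gradient at (2.842, -3.1967).
grad_x = 2*6*2.842 - 12 = 22.104
grad_y = 2*6*-3.1967 - 2 = -40.3604
Step 2: Gradient step.
x_raw = 2.842 - 0.02*22.104 = 2.3999
y_raw = -3.1967 - 0.02*-40.3604 = -2.3895
Step 3: Project onto [0, 5].
x_proj = clip(2.3999) = 2.3999
y_proj = clip(-2.3895) = 0.0
Step 4: Evaluate f.
f(2.3999, 0.0) = 5.7587


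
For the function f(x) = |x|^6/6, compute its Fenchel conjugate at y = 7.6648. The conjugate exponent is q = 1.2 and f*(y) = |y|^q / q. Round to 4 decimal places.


The conjugate exponent q satisfies 1/p + 1/q = 1.
p = 6, so q = 6/(6 - 1) = 1.2
|y|^q = 7.6648^1.2 = 11.5186
f*(7.6648) = 11.5186 / 1.2 = 9.5989


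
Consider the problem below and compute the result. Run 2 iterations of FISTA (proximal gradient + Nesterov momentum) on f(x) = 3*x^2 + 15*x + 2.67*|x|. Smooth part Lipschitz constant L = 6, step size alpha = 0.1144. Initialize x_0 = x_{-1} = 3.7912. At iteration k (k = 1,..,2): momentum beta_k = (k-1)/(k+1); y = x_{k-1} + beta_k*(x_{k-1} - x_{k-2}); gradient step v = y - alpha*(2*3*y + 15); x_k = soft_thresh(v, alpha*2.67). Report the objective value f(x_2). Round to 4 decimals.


FISTA on f(x) = 3*x^2 + 15*x + 2.67*|x|
L = 6, alpha = 0.1144
Iteration 1: beta = 0.0, y = 3.7912 + 0.0*(3.7912 - 3.7912) = 3.7912
  grad(y) = 37.7472, v = y - alpha*grad = -0.5271
  prox(v) = soft_thresh(-0.5271, 0.3054) = -0.2216
Iteration 2: beta = 0.3333, y = -0.2216 + 0.3333*(-0.2216 - 3.7912) = -1.5592
  grad(y) = 5.6445, v = y - alpha*grad = -2.205
  prox(v) = soft_thresh(-2.205, 0.3054) = -1.8995
f(x_2) = 3*(-1.8995)^2 + 15*(-1.8995) + 2.67*|-1.8995| = -12.5966


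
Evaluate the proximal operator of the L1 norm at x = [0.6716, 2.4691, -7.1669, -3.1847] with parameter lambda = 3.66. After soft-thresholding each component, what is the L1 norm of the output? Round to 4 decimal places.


Soft-thresholding with lambda = 3.66:
prox(0.6716) = sign(0.6716)*max(|0.6716| - 3.66, 0) = 0.0
prox(2.4691) = sign(2.4691)*max(|2.4691| - 3.66, 0) = 0.0
prox(-7.1669) = sign(-7.1669)*max(|-7.1669| - 3.66, 0) = -3.5069
prox(-3.1847) = sign(-3.1847)*max(|-3.1847| - 3.66, 0) = 0.0
prox(x) = [0.0, 0.0, -3.5069, 0.0]
||prox(x)||_1 = 0.0 + 0.0 + 3.5069 + 0.0 = 3.5069


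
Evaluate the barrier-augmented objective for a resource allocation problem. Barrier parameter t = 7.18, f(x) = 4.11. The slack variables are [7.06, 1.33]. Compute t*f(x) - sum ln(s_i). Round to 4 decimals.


Step 1: Compute log-barrier.
ln values: [1.9544, 0.2852]
phi = -(1.9544 + 0.2852) = -2.2396
Step 2: Compute augmented objective.
t*f(x) = 7.18*4.11 = 29.5098
Total = 29.5098 - 2.2396 = 27.2702


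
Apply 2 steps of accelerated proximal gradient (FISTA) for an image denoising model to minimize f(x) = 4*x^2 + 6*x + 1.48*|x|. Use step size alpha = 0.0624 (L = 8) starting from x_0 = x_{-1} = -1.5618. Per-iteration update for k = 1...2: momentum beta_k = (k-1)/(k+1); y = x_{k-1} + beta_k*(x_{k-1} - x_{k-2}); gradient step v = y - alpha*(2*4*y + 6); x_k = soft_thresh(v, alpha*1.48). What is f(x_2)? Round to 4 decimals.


FISTA on f(x) = 4*x^2 + 6*x + 1.48*|x|
L = 8, alpha = 0.0624
Iteration 1: beta = 0.0, y = -1.5618 + 0.0*(-1.5618 + 1.5618) = -1.5618
  grad(y) = -6.4944, v = y - alpha*grad = -1.1565
  prox(v) = soft_thresh(-1.1565, 0.0924) = -1.0642
Iteration 2: beta = 0.3333, y = -1.0642 + 0.3333*(-1.0642 + 1.5618) = -0.8983
  grad(y) = -1.1866, v = y - alpha*grad = -0.8243
  prox(v) = soft_thresh(-0.8243, 0.0924) = -0.7319
f(x_2) = 4*(-0.7319)^2 + 6*(-0.7319) + 1.48*|-0.7319| = -1.1654


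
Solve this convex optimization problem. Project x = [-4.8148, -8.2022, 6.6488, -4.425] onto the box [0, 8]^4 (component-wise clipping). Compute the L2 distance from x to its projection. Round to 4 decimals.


Project each component onto [0, 8].
clip(-4.8148) = 0.0, clip(-8.2022) = 0.0, clip(6.6488) = 6.6488, clip(-4.425) = 0.0
Projection = [0.0, 0.0, 6.6488, 0.0]
Squared diffs: [23.1823, 67.2761, 0.0, 19.5806]
Distance = sqrt(110.039) = 10.4899


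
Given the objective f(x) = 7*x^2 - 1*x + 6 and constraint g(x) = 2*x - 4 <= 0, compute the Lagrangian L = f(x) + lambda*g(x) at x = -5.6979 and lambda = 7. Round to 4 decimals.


Step 1: Evaluate f(x).
f(-5.6979) = 7*(-5.6979)^2 - 1*(-5.6979) + 6 = 238.9604
Step 2: Evaluate g(x).
g(-5.6979) = 2*-5.6979 - 4 = -15.3958
Step 3: Compute Lagrangian.
L = 238.9604 + 7*-15.3958 = 131.1898


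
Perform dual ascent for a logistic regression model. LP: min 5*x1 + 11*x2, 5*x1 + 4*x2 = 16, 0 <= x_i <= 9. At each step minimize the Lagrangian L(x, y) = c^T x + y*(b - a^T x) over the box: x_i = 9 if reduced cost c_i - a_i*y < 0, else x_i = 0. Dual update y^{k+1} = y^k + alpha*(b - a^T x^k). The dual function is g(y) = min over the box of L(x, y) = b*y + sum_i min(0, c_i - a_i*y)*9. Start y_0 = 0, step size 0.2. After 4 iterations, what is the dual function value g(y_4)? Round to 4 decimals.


Dual ascent for LP: min 5*x1 + 11*x2, 5*x1 + 4*x2 = 16, 0 <= x_i <= 9
Step 1: y^k = 0.0, reduced costs: (5.0, 11.0)
  x^k = (0.0, 0.0), subgradient = b - a^T x = 16.0
  y^{k+1} = 0.0 + 0.2*16.0 = 3.2
Step 2: y^k = 3.2, reduced costs: (-11.0, -1.8)
  x^k = (9.0, 9.0), subgradient = b - a^T x = -65.0
  y^{k+1} = 3.2 + 0.2*-65.0 = -9.8
Step 3: y^k = -9.8, reduced costs: (54.0, 50.2)
  x^k = (0.0, 0.0), subgradient = b - a^T x = 16.0
  y^{k+1} = -9.8 + 0.2*16.0 = -6.6
Step 4: y^k = -6.6, reduced costs: (38.0, 37.4)
  x^k = (0.0, 0.0), subgradient = b - a^T x = 16.0
  y^{k+1} = -6.6 + 0.2*16.0 = -3.4
Dual objective at y_4 = -3.4: reduced costs (22.0, 24.6), box minimizer x = (0.0, 0.0)
g(y_4) = b*y + (c1 - a1*y)*x1 + (c2 - a2*y)*x2 = 16*(-3.4) + 22.0*0.0 + 24.6*0.0 = -54.4 + 0.0 + 0.0 = -54.4


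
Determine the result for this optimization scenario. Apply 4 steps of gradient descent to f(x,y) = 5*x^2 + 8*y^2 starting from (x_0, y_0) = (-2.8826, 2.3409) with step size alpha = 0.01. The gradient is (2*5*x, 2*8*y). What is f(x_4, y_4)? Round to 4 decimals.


Gradient descent on f(x,y) = 5*x^2 + 8*y^2.
Starting point: (-2.8826, 2.3409), alpha = 0.01
Step 1: grad_x = 2*5*-2.8826 = -28.826, grad_y = 2*8*2.3409 = 37.4544
  x_1 = -2.8826 - 0.01*-28.826 = -2.5943
  y_1 = 2.3409 - 0.01*37.4544 = 1.9664
Step 2: grad_x = 2*5*-2.5943 = -25.9434, grad_y = 2*8*1.9664 = 31.4617
  x_2 = -2.5943 - 0.01*-25.9434 = -2.3349
  y_2 = 1.9664 - 0.01*31.4617 = 1.6517
Step 3: grad_x = 2*5*-2.3349 = -23.3491, grad_y = 2*8*1.6517 = 26.4278
  x_3 = -2.3349 - 0.01*-23.3491 = -2.1014
  y_3 = 1.6517 - 0.01*26.4278 = 1.3875
Step 4: grad_x = 2*5*-2.1014 = -21.0142, grad_y = 2*8*1.3875 = 22.1994
  x_4 = -2.1014 - 0.01*-21.0142 = -1.8913
  y_4 = 1.3875 - 0.01*22.1994 = 1.1655
f(-1.8913, 1.1655) = 5*(-1.8913)^2 + 8*1.1655^2 = 28.7511


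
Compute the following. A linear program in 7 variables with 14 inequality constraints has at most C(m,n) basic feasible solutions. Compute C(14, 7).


Each vertex corresponds to some choice of n active constraints out of m, so the number of vertices is at most C(m, n) = m! / (n!(m-n)!).
m = 14, n = 7
Numerator: 14 * 13 * 12 * 11 * 10 * 9 * 8
Denominator: 7! = 5040
C(14, 7) = 3432


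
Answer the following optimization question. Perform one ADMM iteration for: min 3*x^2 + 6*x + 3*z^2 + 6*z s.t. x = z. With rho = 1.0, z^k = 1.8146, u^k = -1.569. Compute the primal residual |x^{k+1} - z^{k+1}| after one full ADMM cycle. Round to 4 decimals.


ADMM iteration with rho = 1.0, z^k = 1.8146, u^k = -1.569
Step 1: x-update.
Minimize 3*x^2 + 6*x + (1.0/2)*(x - 1.8146 - 1.569)^2
FOC: (2*3 + 1.0)*x = -6 + 1.0*(1.8146 + 1.569)
x^{k+1} = -0.3738
Step 2: z-update.
Minimize 3*z^2 + 6*z + (1.0/2)*(-0.3738 - z - 1.569)^2
FOC: (2*3 + 1.0)*z = -6 + 1.0*(-0.3738 - 1.569)
z^{k+1} = -1.1347
Step 3: u-update.
u^{k+1} = -1.569 - 0.3738 + 1.1347 = -0.8081
Step 4: Primal residual = |-0.3738 + 1.1347| = 0.7609


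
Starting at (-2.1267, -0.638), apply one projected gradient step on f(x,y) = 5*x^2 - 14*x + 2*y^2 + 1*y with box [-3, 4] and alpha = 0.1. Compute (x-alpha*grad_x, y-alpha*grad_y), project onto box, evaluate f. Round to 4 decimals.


Step 1: Compute gradient at (-2.1267, -0.638).
grad_x = 2*5*-2.1267 - 14 = -35.267
grad_y = 2*2*-0.638 + 1 = -1.552
Step 2: Gradient step.
x_raw = -2.1267 - 0.1*-35.267 = 1.4
y_raw = -0.638 - 0.1*-1.552 = -0.4828
Step 3: Project onto [-3, 4].
x_proj = clip(1.4) = 1.4
y_proj = clip(-0.4828) = -0.4828
Step 4: Evaluate f.
f(1.4, -0.4828) = -9.8166


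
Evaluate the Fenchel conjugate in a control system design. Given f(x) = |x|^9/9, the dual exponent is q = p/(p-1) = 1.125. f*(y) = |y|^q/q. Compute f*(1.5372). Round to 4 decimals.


The conjugate exponent q satisfies 1/p + 1/q = 1.
p = 9, so q = 9/(9 - 1) = 1.125
|y|^q = 1.5372^1.125 = 1.6221
f*(1.5372) = 1.6221 / 1.125 = 1.4418


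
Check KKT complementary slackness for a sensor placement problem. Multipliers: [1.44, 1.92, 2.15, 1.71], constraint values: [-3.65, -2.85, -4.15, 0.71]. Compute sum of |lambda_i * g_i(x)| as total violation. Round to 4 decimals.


KKT complementary slackness check:
lambda_1 * g_1 = 1.44 * -3.65 = -5.256
lambda_2 * g_2 = 1.92 * -2.85 = -5.472
lambda_3 * g_3 = 2.15 * -4.15 = -8.9225
lambda_4 * g_4 = 1.71 * 0.71 = 1.2141
Total violation = 5.256 + 5.472 + 8.9225 + 1.2141 = 20.8646


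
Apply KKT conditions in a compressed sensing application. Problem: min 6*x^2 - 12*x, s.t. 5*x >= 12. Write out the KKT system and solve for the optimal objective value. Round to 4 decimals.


Step 1: Try lambda = 0 (constraint inactive).
x_unc = 12/(2*6) = 1.0
Check: 5*1.0 = 5.0 < 12 -- violated!
Step 2: Constraint must be active: 5*x = 12
x* = 12/5 = 2.4
lambda = (2*6*2.4 - 12)/5 = 3.36
Step 3: Compute optimal value.
f(x*) = 6*2.4^2 - 12*2.4 = 5.76


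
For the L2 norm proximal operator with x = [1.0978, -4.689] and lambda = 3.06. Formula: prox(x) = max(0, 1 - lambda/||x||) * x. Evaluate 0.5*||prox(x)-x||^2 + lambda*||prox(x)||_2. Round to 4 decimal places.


Step 1: Compute ||x||.
||x|| = 4.8158
Step 2: Compute scaling factor.
scale = max(0, 1 - 3.06/4.8158) = 0.3646
Step 3: prox(x) = [0.4002, -1.7096]
||prox(x)|| = 1.7558
Step 4: Proximal objective.
0.5*||prox-x||^2 = 4.6818
lambda*||prox|| = 5.3727
Total = 10.0545


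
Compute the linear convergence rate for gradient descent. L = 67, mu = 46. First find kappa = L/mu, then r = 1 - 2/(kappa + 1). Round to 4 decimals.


Step 1: Compute the condition number.
kappa = L/mu = 67/46 = 1.4565
Step 2: Compute the convergence rate.
r = 1 - 2/(kappa + 1) = 1 - 2*mu/(L + mu) = (L - mu)/(L + mu) = 21/113 = 0.1858


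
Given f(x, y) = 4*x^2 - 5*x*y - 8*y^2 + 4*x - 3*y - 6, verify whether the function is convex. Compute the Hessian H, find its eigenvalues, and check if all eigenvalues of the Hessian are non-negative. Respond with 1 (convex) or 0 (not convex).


The Hessian of f(x,y) = 4*x^2 - 5*x*y - 8*y^2 + 4*x - 3*y - 6 is:
H = [[8, -5], [-5, -16]]
Trace = 8 - 16 = -8
Determinant = 8*-16 - (-5)^2 = -153
Discriminant = (-8)^2 - 4*-153 = 676.0
Eigenvalues: lambda_1 = -17.0, lambda_2 = 9.0
The function is not convex.

0


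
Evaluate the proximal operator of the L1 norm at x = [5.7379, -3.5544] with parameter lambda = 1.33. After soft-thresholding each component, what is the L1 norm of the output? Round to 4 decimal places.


Soft-thresholding with lambda = 1.33:
prox(5.7379) = sign(5.7379)*max(|5.7379| - 1.33, 0) = 4.4079
prox(-3.5544) = sign(-3.5544)*max(|-3.5544| - 1.33, 0) = -2.2244
prox(x) = [4.4079, -2.2244]
||prox(x)||_1 = 4.4079 + 2.2244 = 6.6323
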